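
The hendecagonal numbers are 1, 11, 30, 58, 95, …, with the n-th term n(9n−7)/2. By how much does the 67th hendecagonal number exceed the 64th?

67·(9·67 − 7)/2 = 19966 and 64·(9·64 − 7)/2 = 18208.
Difference: 19966 − 18208 = 1758.

1758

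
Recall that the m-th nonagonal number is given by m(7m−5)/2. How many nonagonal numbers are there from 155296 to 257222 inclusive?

The n-th nonagonal number is n(7n−5)/2.
Smallest index with value ≥ 155296: n = 211 (giving 155296).
Largest index with value ≤ 257222: n = 271 (giving 256366).
Indices 211 through 271: 61 terms.

61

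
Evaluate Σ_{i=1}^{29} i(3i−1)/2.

Σ i(3i−1)/2 = (3Σi² − Σi) / 2 over i = 1..29.
Σi = 435 and Σi² = 8555.
(3·8555 − 1·435) / 2 = 25230/2 = 12615.

12615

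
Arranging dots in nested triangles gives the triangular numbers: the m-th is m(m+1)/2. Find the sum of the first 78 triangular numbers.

Σ i(i+1)/2 = (Σi² + Σi) / 2 over i = 1..78.
Σi = 3081 and Σi² = 161239.
(1·161239 + 1·3081) / 2 = 164320/2 = 82160.

82160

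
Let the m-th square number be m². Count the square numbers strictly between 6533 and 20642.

The n-th square number is n².
Smallest index with value > 6533: n = 81 (giving 6561).
Largest index with value < 20642: n = 143 (giving 20449).
Indices 81 through 143: 63 terms.

63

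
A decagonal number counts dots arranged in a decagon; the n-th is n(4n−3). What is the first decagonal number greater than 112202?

Solve n(4n−3) > 112202 for integer n.
The largest n with value ≤ 112202 is 167 (since 111055 ≤ 112202 < 112392), so the first above is n = 168, value 112392.

112392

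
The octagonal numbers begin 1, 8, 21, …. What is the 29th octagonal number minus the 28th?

Consecutive octagonal numbers differ by 6n − 5: here 6·29 − 5 = 169.

169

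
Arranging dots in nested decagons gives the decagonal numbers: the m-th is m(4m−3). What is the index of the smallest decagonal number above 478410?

347

Solve n(4n−3) > 478410 for integer n.
The largest n with value ≤ 478410 is 346 (since 477826 ≤ 478410 < 480595), so the first above is n = 347, value 480595.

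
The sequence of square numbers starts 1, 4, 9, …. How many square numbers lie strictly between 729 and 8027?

The n-th square number is n².
Smallest index with value > 729: n = 28 (giving 784).
Largest index with value < 8027: n = 89 (giving 7921).
Indices 28 through 89: 62 terms.

62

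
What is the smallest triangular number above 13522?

13530

Solve n(n+1)/2 > 13522 for integer n.
The largest n with value ≤ 13522 is 163 (since 13366 ≤ 13522 < 13530), so the first above is n = 164, value 13530.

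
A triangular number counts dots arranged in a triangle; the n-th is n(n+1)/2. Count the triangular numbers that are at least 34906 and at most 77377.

129

The n-th triangular number is n(n+1)/2.
Smallest index with value ≥ 34906: n = 264 (giving 34980).
Largest index with value ≤ 77377: n = 392 (giving 77028).
Indices 264 through 392: 129 terms.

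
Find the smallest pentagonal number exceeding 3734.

Solve n(3n−1)/2 > 3734 for integer n.
The largest n with value ≤ 3734 is 50 (since 3725 ≤ 3734 < 3876), so the first above is n = 51, value 3876.

3876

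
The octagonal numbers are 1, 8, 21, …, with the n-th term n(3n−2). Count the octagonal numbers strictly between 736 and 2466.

13

The n-th octagonal number is n(3n−2).
Smallest index with value > 736: n = 17 (giving 833).
Largest index with value < 2466: n = 29 (giving 2465).
Indices 17 through 29: 13 terms.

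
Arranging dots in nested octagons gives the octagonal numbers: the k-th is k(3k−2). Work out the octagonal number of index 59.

59·(3·59 − 2) = 59·175 = 10325.

10325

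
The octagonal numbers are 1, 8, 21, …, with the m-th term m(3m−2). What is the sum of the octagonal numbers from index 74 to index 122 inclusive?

Σ i(3i−2) = 3Σi² − 2Σi over i = 74..122.
Σi = 7503 − 2701 = 4802 and Σi² = 612745 − 132349 = 480396.
3·480396 − 2·4802 = 1431584.

1431584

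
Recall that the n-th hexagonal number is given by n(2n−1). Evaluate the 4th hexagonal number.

The 4th hexagonal number is n(2n−1) with n = 4.
4·(2·4 − 1) = 4·7 = 28.

28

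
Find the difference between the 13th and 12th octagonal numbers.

73

Consecutive octagonal numbers differ by 6n − 5: here 6·13 − 5 = 73.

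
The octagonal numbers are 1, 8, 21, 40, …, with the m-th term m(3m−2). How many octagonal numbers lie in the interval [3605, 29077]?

64

The n-th octagonal number is n(3n−2).
Smallest index with value ≥ 3605: n = 35 (giving 3605).
Largest index with value ≤ 29077: n = 98 (giving 28616).
Indices 35 through 98: 64 terms.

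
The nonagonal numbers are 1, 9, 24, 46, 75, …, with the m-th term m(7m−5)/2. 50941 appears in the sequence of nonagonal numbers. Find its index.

Set n(7n−5)/2 = 50941, giving 7n² − 5n − 101882 = 0.
So n = (5 + 1689) / 14 = 1694/14 = 121.
Check: 121·(7·121 − 5)/2 = 50941. ✓

121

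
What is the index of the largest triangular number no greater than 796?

39

Solve n(n+1)/2 ≤ 796 for integer n.
n = 39 gives 780 ≤ 796, while n = 40 gives 820 > 796; so the answer is index 39.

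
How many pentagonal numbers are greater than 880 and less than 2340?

The n-th pentagonal number is n(3n−1)/2.
Smallest index with value > 880: n = 25 (giving 925).
Largest index with value < 2340: n = 39 (giving 2262).
Indices 25 through 39: 15 terms.

15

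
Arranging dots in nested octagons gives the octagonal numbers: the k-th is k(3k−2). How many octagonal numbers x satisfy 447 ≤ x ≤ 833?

5

The n-th octagonal number is n(3n−2).
Smallest index with value ≥ 447: n = 13 (giving 481).
Largest index with value ≤ 833: n = 17 (giving 833).
Indices 13 through 17: 5 terms.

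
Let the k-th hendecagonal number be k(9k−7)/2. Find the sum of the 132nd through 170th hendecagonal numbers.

Σ i(9i−7)/2 = (9Σi² − 7Σi) / 2 over i = 132..170.
Σi = 14535 − 8646 = 5889 and Σi² = 1652145 − 757966 = 894179.
(9·894179 − 7·5889) / 2 = 8006388/2 = 4003194.

4003194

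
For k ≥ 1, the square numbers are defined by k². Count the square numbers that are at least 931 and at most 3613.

The n-th square number is n².
Smallest index with value ≥ 931: n = 31 (giving 961).
Largest index with value ≤ 3613: n = 60 (giving 3600).
Indices 31 through 60: 30 terms.

30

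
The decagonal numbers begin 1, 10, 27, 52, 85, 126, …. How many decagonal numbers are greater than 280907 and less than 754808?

The n-th decagonal number is n(4n−3).
Smallest index with value > 280907: n = 266 (giving 282226).
Largest index with value < 754808: n = 434 (giving 752122).
Indices 266 through 434: 169 terms.

169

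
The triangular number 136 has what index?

16

Set n(n+1)/2 = 136, giving n² + n − 272 = 0.
The discriminant is 1 + 8·136 = 1089, and √1089 = 33.
So n = (-1 + 33) / 2 = 32/2 = 16.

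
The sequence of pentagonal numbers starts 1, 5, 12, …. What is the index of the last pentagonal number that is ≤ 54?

Solve n(3n−1)/2 ≤ 54 for integer n.
n = 6 gives 51 ≤ 54, while n = 7 gives 70 > 54; so the answer is index 6.

6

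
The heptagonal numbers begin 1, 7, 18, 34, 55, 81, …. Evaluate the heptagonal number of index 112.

31192

The 112th heptagonal number is n(5n−3)/2 with n = 112.
112·(5·112 − 3)/2 = 112·557/2 = 31192.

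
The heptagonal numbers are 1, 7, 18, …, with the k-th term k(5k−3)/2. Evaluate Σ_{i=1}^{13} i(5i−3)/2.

Σ i(5i−3)/2 = (5Σi² − 3Σi) / 2 over i = 1..13.
Σi = 91 and Σi² = 819.
(5·819 − 3·91) / 2 = 3822/2 = 1911.

1911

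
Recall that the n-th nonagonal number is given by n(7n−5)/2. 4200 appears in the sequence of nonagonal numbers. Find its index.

Set n(7n−5)/2 = 4200, giving 7n² − 5n − 8400 = 0.
The discriminant is 25 + 56·4200 = 235225, and √235225 = 485.
So n = (5 + 485) / 14 = 490/14 = 35.
Check: 35·(7·35 − 5)/2 = 4200. ✓

35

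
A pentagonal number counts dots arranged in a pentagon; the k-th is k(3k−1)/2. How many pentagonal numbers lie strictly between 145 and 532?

8

The n-th pentagonal number is n(3n−1)/2.
Smallest index with value > 145: n = 11 (giving 176).
Largest index with value < 532: n = 18 (giving 477).
Indices 11 through 18: 8 terms.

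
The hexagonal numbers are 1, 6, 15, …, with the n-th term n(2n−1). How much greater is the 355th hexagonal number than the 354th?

Consecutive hexagonal numbers differ by 4n − 3: here 4·355 − 3 = 1417.

1417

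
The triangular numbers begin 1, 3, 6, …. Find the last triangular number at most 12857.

12720

Solve n(n+1)/2 ≤ 12857 for integer n.
n = 159 gives 12720 ≤ 12857, while n = 160 gives 12880 > 12857; so the answer is 12720.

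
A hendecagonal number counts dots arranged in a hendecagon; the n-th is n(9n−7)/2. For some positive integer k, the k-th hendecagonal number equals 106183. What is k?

154

Set n(9n−7)/2 = 106183, giving 9n² − 7n − 212366 = 0.
The discriminant is 49 + 72·106183 = 7645225, and √7645225 = 2765.
So n = (7 + 2765) / 18 = 2772/18 = 154.
Check: 154·(9·154 − 7)/2 = 106183. ✓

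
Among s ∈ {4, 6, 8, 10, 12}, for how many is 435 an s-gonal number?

s = 4: P(4, 20) = 400 and P(4, 21) = 441; 435 is not s-gonal.
s = 6: P(6, 15) = 435. ✓
s = 8: P(8, 12) = 408 and P(8, 13) = 481; 435 is not s-gonal.
s = 10: P(10, 10) = 370 and P(10, 11) = 451; 435 is not s-gonal.
s = 12: P(12, 9) = 369 and P(12, 10) = 460; 435 is not s-gonal.
Hits: s ∈ {6} → 1.

1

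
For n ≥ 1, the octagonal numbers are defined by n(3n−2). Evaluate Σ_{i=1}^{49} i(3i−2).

118825

Σ i(3i−2) = 3Σi² − 2Σi over i = 1..49.
Σi = 1225 and Σi² = 40425.
3·40425 − 2·1225 = 118825.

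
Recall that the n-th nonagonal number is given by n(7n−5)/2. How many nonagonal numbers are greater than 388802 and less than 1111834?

The n-th nonagonal number is n(7n−5)/2.
Smallest index with value > 388802: n = 334 (giving 389611).
Largest index with value < 1111834: n = 563 (giving 1107984).
Indices 334 through 563: 230 terms.

230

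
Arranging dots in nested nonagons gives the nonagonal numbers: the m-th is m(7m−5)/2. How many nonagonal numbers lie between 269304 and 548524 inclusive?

119

The n-th nonagonal number is n(7n−5)/2.
Smallest index with value ≥ 269304: n = 278 (giving 269799).
Largest index with value ≤ 548524: n = 396 (giving 547866).
Indices 278 through 396: 119 terms.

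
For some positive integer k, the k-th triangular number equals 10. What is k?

Set n(n+1)/2 = 10, giving n² + n − 20 = 0.
So n = (-1 + 9) / 2 = 8/2 = 4.

4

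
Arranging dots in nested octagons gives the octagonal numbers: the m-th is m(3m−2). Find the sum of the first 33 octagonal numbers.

36465

Σ i(3i−2) = 3Σi² − 2Σi over i = 1..33.
Σi = 561 and Σi² = 12529.
3·12529 − 2·561 = 36465.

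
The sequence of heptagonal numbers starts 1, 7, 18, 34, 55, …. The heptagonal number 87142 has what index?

187

Set n(5n−3)/2 = 87142, giving 5n² − 3n − 174284 = 0.
So n = (3 + 1867) / 10 = 1870/10 = 187.
Check: 187·(5·187 − 3)/2 = 87142. ✓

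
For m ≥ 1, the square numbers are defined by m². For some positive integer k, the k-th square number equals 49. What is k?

7

We need n² = 49, so n = √49 = 7.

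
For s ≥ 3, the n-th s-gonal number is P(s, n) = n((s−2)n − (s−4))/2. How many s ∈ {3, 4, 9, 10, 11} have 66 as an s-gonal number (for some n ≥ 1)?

s = 3: P(3, 11) = 66. ✓
s = 4: P(4, 8) = 64 and P(4, 9) = 81; 66 is not s-gonal.
s = 9: P(9, 4) = 46 and P(9, 5) = 75; 66 is not s-gonal.
s = 10: P(10, 4) = 52 and P(10, 5) = 85; 66 is not s-gonal.
s = 11: P(11, 4) = 58 and P(11, 5) = 95; 66 is not s-gonal.
Hits: s ∈ {3} → 1.

1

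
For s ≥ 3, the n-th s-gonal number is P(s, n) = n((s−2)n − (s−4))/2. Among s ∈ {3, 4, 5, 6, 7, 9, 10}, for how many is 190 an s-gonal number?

s = 3: P(3, 19) = 190. ✓
s = 4: P(4, 13) = 169 and P(4, 14) = 196; 190 is not s-gonal.
s = 5: P(5, 11) = 176 and P(5, 12) = 210; 190 is not s-gonal.
s = 6: P(6, 10) = 190. ✓
s = 7: P(7, 9) = 189 and P(7, 10) = 235; 190 is not s-gonal.
s = 9: P(9, 7) = 154 and P(9, 8) = 204; 190 is not s-gonal.
s = 10: P(10, 7) = 175 and P(10, 8) = 232; 190 is not s-gonal.
Hits: s ∈ {3, 6} → 2.

2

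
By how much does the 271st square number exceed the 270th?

541

n² − (n−1)² = 2n − 1, so 271² − 270² = 2·271 − 1 = 541.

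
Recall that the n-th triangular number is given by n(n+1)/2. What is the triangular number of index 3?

3·4/2 = 12/2 = 6.

6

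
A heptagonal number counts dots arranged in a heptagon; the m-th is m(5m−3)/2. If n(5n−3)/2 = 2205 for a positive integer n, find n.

30

Set n(5n−3)/2 = 2205, giving 5n² − 3n − 4410 = 0.
The discriminant is 9 + 40·2205 = 88209, and √88209 = 297.
So n = (3 + 297) / 10 = 300/10 = 30.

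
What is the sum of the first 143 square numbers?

Σ_{i=1}^{143} i² = 143·144·287/6 = 984984.

984984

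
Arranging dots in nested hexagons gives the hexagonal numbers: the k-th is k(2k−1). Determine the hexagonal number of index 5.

45

5·(2·5 − 1) = 5·9 = 45.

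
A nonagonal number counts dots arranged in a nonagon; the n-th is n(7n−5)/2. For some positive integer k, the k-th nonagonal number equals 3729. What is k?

Set n(7n−5)/2 = 3729, giving 7n² − 5n − 7458 = 0.
The discriminant is 25 + 56·3729 = 208849, and √208849 = 457.
So n = (5 + 457) / 14 = 462/14 = 33.
Check: 33·(7·33 − 5)/2 = 3729. ✓

33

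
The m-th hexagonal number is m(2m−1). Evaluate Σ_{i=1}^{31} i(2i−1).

Σ i(2i−1) = 2Σi² − Σi over i = 1..31.
Σi = 496 and Σi² = 10416.
2·10416 − 1·496 = 20336.

20336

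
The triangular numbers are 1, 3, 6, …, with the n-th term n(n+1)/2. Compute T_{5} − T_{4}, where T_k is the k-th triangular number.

5

Consecutive triangular numbers differ by n: T_{5} − T_{4} = 5.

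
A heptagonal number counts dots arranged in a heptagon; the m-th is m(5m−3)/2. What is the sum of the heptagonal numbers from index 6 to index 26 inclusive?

14861

Σ i(5i−3)/2 = (5Σi² − 3Σi) / 2 over i = 6..26.
Σi = 351 − 15 = 336 and Σi² = 6201 − 55 = 6146.
(5·6146 − 3·336) / 2 = 29722/2 = 14861.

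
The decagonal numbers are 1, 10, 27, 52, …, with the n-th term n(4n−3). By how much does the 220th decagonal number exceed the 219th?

Consecutive decagonal numbers differ by 8n − 7: here 8·220 − 7 = 1753.

1753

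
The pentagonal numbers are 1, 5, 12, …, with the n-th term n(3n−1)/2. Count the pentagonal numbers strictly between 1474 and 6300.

The n-th pentagonal number is n(3n−1)/2.
Smallest index with value > 1474: n = 32 (giving 1520).
Largest index with value < 6300: n = 64 (giving 6112).
Indices 32 through 64: 33 terms.

33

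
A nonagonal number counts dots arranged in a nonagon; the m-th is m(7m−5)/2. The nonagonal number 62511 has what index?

Set n(7n−5)/2 = 62511, giving 7n² − 5n − 125022 = 0.
So n = (5 + 1871) / 14 = 1876/14 = 134.

134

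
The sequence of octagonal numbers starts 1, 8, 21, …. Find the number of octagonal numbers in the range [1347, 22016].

The n-th octagonal number is n(3n−2).
Smallest index with value ≥ 1347: n = 22 (giving 1408).
Largest index with value ≤ 22016: n = 86 (giving 22016).
Indices 22 through 86: 65 terms.

65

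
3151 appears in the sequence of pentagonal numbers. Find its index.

Set n(3n−1)/2 = 3151, giving 3n² − n − 6302 = 0.
The discriminant is 1 + 24·3151 = 75625, and √75625 = 275.
So n = (1 + 275) / 6 = 276/6 = 46.
Check: 46·(3·46 − 1)/2 = 3151. ✓

46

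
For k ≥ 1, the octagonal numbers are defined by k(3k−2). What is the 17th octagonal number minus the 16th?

Consecutive octagonal numbers differ by 6n − 5: here 6·17 − 5 = 97.

97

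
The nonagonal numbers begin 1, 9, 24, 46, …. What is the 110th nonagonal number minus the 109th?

Consecutive nonagonal numbers differ by 7n − 6: here 7·110 − 6 = 764.

764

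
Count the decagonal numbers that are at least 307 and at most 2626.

17

The n-th decagonal number is n(4n−3).
Smallest index with value ≥ 307: n = 10 (giving 370).
Largest index with value ≤ 2626: n = 26 (giving 2626).
Indices 10 through 26: 17 terms.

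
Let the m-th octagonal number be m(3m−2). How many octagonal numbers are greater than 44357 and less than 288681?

The n-th octagonal number is n(3n−2).
Smallest index with value > 44357: n = 122 (giving 44408).
Largest index with value < 288681: n = 310 (giving 287680).
Indices 122 through 310: 189 terms.

189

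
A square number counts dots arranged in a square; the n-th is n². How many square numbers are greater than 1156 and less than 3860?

The n-th square number is n².
Smallest index with value > 1156: n = 35 (giving 1225).
Largest index with value < 3860: n = 62 (giving 3844).
Indices 35 through 62: 28 terms.

28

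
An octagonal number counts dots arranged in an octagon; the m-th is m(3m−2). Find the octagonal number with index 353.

The 353rd octagonal number is n(3n−2) with n = 353.
353·(3·353 − 2) = 353·1057 = 373121.

373121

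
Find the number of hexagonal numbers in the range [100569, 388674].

217

The n-th hexagonal number is n(2n−1).
Smallest index with value ≥ 100569: n = 225 (giving 101025).
Largest index with value ≤ 388674: n = 441 (giving 388521).
Indices 225 through 441: 217 terms.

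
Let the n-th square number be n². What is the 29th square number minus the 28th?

n² − (n−1)² = 2n − 1, so 29² − 28² = 2·29 − 1 = 57.

57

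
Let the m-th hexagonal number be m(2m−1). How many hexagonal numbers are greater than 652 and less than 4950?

The n-th hexagonal number is n(2n−1).
Smallest index with value > 652: n = 19 (giving 703).
Largest index with value < 4950: n = 49 (giving 4753).
Indices 19 through 49: 31 terms.

31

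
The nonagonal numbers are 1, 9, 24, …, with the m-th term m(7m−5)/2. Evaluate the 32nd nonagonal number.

3504

32·(7·32 − 5)/2 = 32·219/2 = 3504.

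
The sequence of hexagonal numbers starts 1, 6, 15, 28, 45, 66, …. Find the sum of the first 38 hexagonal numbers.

37297

Σ i(2i−1) = 2Σi² − Σi over i = 1..38.
Σi = 741 and Σi² = 19019.
2·19019 − 1·741 = 37297.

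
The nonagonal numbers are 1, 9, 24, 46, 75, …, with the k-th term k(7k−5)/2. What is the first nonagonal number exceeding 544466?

Solve n(7n−5)/2 > 544466 for integer n.
The largest n with value ≤ 544466 is 394 (since 542341 ≤ 544466 < 545100), so the first above is n = 395, value 545100.

545100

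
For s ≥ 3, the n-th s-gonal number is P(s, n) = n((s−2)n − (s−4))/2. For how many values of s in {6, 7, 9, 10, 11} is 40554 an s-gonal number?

s = 6: P(6, 142) = 40186 and P(6, 143) = 40755; 40554 is not s-gonal.
s = 7: P(7, 127) = 40132 and P(7, 128) = 40768; 40554 is not s-gonal.
s = 9: P(9, 108) = 40554. ✓
s = 10: P(10, 101) = 40501 and P(10, 102) = 41310; 40554 is not s-gonal.
s = 11: P(11, 95) = 40280 and P(11, 96) = 41136; 40554 is not s-gonal.
Hits: s ∈ {9} → 1.

1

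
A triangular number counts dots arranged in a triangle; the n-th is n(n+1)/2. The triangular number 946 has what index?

43

Set n(n+1)/2 = 946, giving n² + n − 1892 = 0.
So n = (-1 + 87) / 2 = 86/2 = 43.
Check: 43·44/2 = 946. ✓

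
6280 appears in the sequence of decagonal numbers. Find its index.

Set n(4n−3) = 6280, giving 4n² − 3n − 6280 = 0.
So n = (3 + 317) / 8 = 320/8 = 40.

40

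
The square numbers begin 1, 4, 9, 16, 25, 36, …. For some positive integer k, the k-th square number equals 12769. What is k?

We need n² = 12769, so n = √12769 = 113.
Check: 113² = 12769. ✓

113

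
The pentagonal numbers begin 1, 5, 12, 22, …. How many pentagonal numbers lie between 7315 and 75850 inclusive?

The n-th pentagonal number is n(3n−1)/2.
Smallest index with value ≥ 7315: n = 70 (giving 7315).
Largest index with value ≤ 75850: n = 225 (giving 75825).
Indices 70 through 225: 156 terms.

156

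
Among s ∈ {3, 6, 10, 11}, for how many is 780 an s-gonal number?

s = 3: P(3, 39) = 780. ✓
s = 6: P(6, 20) = 780. ✓
s = 10: P(10, 14) = 742 and P(10, 15) = 855; 780 is not s-gonal.
s = 11: P(11, 13) = 715 and P(11, 14) = 833; 780 is not s-gonal.
Hits: s ∈ {3, 6} → 2.

2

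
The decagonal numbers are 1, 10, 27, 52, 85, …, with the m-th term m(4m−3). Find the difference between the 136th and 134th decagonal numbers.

136·(4·136 − 3) = 73576 and 134·(4·134 − 3) = 71422.
Difference: 73576 − 71422 = 2154.

2154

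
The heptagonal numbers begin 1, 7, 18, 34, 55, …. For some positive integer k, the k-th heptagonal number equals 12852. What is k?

72

Set n(5n−3)/2 = 12852, giving 5n² − 3n − 25704 = 0.
The discriminant is 9 + 40·12852 = 514089, and √514089 = 717.
So n = (3 + 717) / 10 = 720/10 = 72.
Check: 72·(5·72 − 3)/2 = 12852. ✓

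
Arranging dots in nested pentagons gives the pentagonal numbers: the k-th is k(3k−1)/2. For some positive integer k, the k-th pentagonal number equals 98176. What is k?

256

Set n(3n−1)/2 = 98176, giving 3n² − n − 196352 = 0.
So n = (1 + 1535) / 6 = 1536/6 = 256.
Check: 256·(3·256 − 1)/2 = 98176. ✓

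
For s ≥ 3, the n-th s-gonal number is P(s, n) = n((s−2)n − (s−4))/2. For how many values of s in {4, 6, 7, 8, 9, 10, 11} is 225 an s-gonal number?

s = 4: P(4, 15) = 225. ✓
s = 6: P(6, 10) = 190 and P(6, 11) = 231; 225 is not s-gonal.
s = 7: P(7, 9) = 189 and P(7, 10) = 235; 225 is not s-gonal.
s = 8: P(8, 9) = 225. ✓
s = 9: P(9, 8) = 204 and P(9, 9) = 261; 225 is not s-gonal.
s = 10: P(10, 7) = 175 and P(10, 8) = 232; 225 is not s-gonal.
s = 11: P(11, 7) = 196 and P(11, 8) = 260; 225 is not s-gonal.
Hits: s ∈ {4, 8} → 2.

2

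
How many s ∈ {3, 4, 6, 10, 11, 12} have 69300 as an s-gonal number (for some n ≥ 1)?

1

s = 3: P(3, 371) = 69006 and P(3, 372) = 69378; 69300 is not s-gonal.
s = 4: P(4, 263) = 69169 and P(4, 264) = 69696; 69300 is not s-gonal.
s = 6: P(6, 186) = 69006 and P(6, 187) = 69751; 69300 is not s-gonal.
s = 10: P(10, 132) = 69300. ✓
s = 11: P(11, 124) = 68758 and P(11, 125) = 69875; 69300 is not s-gonal.
s = 12: P(12, 118) = 69148 and P(12, 119) = 70329; 69300 is not s-gonal.
Hits: s ∈ {10} → 1.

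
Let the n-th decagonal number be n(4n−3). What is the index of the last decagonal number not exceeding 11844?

54

Solve n(4n−3) ≤ 11844 for integer n.
n = 54 gives 11502 ≤ 11844, while n = 55 gives 11935 > 11844; so the answer is index 54.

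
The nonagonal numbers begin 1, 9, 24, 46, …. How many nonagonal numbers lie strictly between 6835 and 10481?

11

The n-th nonagonal number is n(7n−5)/2.
Smallest index with value > 6835: n = 45 (giving 6975).
Largest index with value < 10481: n = 55 (giving 10450).
Indices 45 through 55: 11 terms.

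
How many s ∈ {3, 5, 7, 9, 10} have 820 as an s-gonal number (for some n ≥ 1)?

1

s = 3: P(3, 40) = 820. ✓
s = 5: P(5, 23) = 782 and P(5, 24) = 852; 820 is not s-gonal.
s = 7: P(7, 18) = 783 and P(7, 19) = 874; 820 is not s-gonal.
s = 9: P(9, 15) = 750 and P(9, 16) = 856; 820 is not s-gonal.
s = 10: P(10, 14) = 742 and P(10, 15) = 855; 820 is not s-gonal.
Hits: s ∈ {3} → 1.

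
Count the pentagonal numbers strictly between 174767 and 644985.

The n-th pentagonal number is n(3n−1)/2.
Smallest index with value > 174767: n = 342 (giving 175275).
Largest index with value < 644985: n = 655 (giving 643210).
Indices 342 through 655: 314 terms.

314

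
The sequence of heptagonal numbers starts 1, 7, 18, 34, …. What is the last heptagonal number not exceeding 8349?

8323

Solve n(5n−3)/2 ≤ 8349 for integer n.
n = 58 gives 8323 ≤ 8349, while n = 59 gives 8614 > 8349; so the answer is 8323.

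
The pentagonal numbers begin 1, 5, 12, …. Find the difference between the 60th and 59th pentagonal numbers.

178

Consecutive pentagonal numbers differ by 3n − 2: here 3·60 − 2 = 178.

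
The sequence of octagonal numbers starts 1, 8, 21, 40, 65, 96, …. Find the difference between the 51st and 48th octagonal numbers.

51·(3·51 − 2) = 7701 and 48·(3·48 − 2) = 6816.
Difference: 7701 − 6816 = 885.

885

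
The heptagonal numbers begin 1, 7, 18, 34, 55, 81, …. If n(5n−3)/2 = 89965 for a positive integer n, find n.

Set n(5n−3)/2 = 89965, giving 5n² − 3n − 179930 = 0.
The discriminant is 9 + 40·89965 = 3598609, and √3598609 = 1897.
So n = (3 + 1897) / 10 = 1900/10 = 190.

190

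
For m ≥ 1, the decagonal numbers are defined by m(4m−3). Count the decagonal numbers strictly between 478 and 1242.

The n-th decagonal number is n(4n−3).
Smallest index with value > 478: n = 12 (giving 540).
Largest index with value < 1242: n = 17 (giving 1105).
Indices 12 through 17: 6 terms.

6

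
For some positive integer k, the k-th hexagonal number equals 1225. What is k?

25

Set n(2n−1) = 1225, giving 2n² − n − 1225 = 0.
The discriminant is 1 + 8·1225 = 9801, and √9801 = 99.
So n = (1 + 99) / 4 = 100/4 = 25.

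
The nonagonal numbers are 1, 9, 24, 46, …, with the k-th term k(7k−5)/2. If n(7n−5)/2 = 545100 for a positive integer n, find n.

395

Set n(7n−5)/2 = 545100, giving 7n² − 5n − 1090200 = 0.
The discriminant is 25 + 56·545100 = 30525625, and √30525625 = 5525.
So n = (5 + 5525) / 14 = 5530/14 = 395.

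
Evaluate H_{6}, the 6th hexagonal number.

The 6th hexagonal number is n(2n−1) with n = 6.
6·(2·6 − 1) = 6·11 = 66.

66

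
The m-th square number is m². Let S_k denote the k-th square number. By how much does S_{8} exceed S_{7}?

n² − (n−1)² = 2n − 1, so 8² − 7² = 2·8 − 1 = 15.

15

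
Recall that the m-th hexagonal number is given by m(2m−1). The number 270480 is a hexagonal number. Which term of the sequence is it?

368

Set n(2n−1) = 270480, giving 2n² − n − 270480 = 0.
The discriminant is 1 + 8·270480 = 2163841, and √2163841 = 1471.
So n = (1 + 1471) / 4 = 1472/4 = 368.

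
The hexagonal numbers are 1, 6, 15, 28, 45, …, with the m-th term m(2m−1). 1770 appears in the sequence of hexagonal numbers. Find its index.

30

Set n(2n−1) = 1770, giving 2n² − n − 1770 = 0.
So n = (1 + 119) / 4 = 120/4 = 30.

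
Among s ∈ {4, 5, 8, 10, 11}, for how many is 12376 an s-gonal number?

s = 4: P(4, 111) = 12321 and P(4, 112) = 12544; 12376 is not s-gonal.
s = 5: P(5, 91) = 12376. ✓
s = 8: P(8, 64) = 12160 and P(8, 65) = 12545; 12376 is not s-gonal.
s = 10: P(10, 56) = 12376. ✓
s = 11: P(11, 52) = 11986 and P(11, 53) = 12455; 12376 is not s-gonal.
Hits: s ∈ {5, 10} → 2.

2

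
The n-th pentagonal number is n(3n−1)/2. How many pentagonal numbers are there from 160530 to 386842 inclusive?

181

The n-th pentagonal number is n(3n−1)/2.
Smallest index with value ≥ 160530: n = 328 (giving 161212).
Largest index with value ≤ 386842: n = 508 (giving 386842).
Indices 328 through 508: 181 terms.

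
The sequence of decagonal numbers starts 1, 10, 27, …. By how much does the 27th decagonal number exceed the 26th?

Consecutive decagonal numbers differ by 8n − 7: here 8·27 − 7 = 209.

209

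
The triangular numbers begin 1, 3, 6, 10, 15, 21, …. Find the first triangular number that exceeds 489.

Solve n(n+1)/2 > 489 for integer n.
The largest n with value ≤ 489 is 30 (since 465 ≤ 489 < 496), so the first above is n = 31, value 496.

496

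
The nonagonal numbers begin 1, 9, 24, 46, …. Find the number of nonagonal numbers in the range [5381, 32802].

The n-th nonagonal number is n(7n−5)/2.
Smallest index with value ≥ 5381: n = 40 (giving 5500).
Largest index with value ≤ 32802: n = 97 (giving 32689).
Indices 40 through 97: 58 terms.

58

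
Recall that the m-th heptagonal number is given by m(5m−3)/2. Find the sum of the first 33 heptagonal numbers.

30481

Σ i(5i−3)/2 = (5Σi² − 3Σi) / 2 over i = 1..33.
Σi = 561 and Σi² = 12529.
(5·12529 − 3·561) / 2 = 60962/2 = 30481.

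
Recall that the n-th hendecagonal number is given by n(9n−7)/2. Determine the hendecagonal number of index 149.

The 149th hendecagonal number is n(9n−7)/2 with n = 149.
149·(9·149 − 7)/2 = 149·1334/2 = 149·667 = 99383.

99383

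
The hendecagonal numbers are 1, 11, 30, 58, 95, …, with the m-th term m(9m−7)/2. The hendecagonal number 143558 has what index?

179

Set n(9n−7)/2 = 143558, giving 9n² − 7n − 287116 = 0.
The discriminant is 49 + 72·143558 = 10336225, and √10336225 = 3215.
So n = (7 + 3215) / 18 = 3222/18 = 179.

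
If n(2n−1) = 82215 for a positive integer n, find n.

Set n(2n−1) = 82215, giving 2n² − n − 82215 = 0.
The discriminant is 1 + 8·82215 = 657721, and √657721 = 811.
So n = (1 + 811) / 4 = 812/4 = 203.

203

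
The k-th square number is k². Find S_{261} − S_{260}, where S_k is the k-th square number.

n² − (n−1)² = 2n − 1, so 261² − 260² = 2·261 − 1 = 521.

521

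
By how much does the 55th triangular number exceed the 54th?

Consecutive triangular numbers differ by n: T_{55} − T_{54} = 55.

55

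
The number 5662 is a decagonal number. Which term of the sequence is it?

38

Set n(4n−3) = 5662, giving 4n² − 3n − 5662 = 0.
The discriminant is 9 + 16·5662 = 90601, and √90601 = 301.
So n = (3 + 301) / 8 = 304/8 = 38.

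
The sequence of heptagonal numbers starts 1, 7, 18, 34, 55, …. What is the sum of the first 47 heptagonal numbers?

87608

Σ i(5i−3)/2 = (5Σi² − 3Σi) / 2 over i = 1..47.
Σi = 1128 and Σi² = 35720.
(5·35720 − 3·1128) / 2 = 175216/2 = 87608.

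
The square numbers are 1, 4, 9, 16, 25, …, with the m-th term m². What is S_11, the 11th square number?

121

The 11th square number is n² with n = 11.
11² = 121.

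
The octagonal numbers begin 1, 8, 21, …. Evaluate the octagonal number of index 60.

The 60th octagonal number is n(3n−2) with n = 60.
60·(3·60 − 2) = 60·178 = 10680.

10680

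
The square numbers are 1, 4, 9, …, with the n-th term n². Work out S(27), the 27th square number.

729

27² = 729.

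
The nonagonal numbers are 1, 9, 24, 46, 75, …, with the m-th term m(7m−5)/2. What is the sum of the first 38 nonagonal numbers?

64714

Σ i(7i−5)/2 = (7Σi² − 5Σi) / 2 over i = 1..38.
Σi = 741 and Σi² = 19019.
(7·19019 − 5·741) / 2 = 129428/2 = 64714.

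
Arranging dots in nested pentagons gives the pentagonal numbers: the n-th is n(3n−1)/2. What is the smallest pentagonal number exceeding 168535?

Solve n(3n−1)/2 > 168535 for integer n.
The largest n with value ≤ 168535 is 335 (since 168170 ≤ 168535 < 169176), so the first above is n = 336, value 169176.

169176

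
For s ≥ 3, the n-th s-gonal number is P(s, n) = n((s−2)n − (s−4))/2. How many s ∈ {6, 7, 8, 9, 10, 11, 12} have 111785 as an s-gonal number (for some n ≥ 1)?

1

s = 6: P(6, 236) = 111156 and P(6, 237) = 112101; 111785 is not s-gonal.
s = 7: P(7, 211) = 110986 and P(7, 212) = 112042; 111785 is not s-gonal.
s = 8: P(8, 193) = 111361 and P(8, 194) = 112520; 111785 is not s-gonal.
s = 9: P(9, 179) = 111696 and P(9, 180) = 112950; 111785 is not s-gonal.
s = 10: P(10, 167) = 111055 and P(10, 168) = 112392; 111785 is not s-gonal.
s = 11: P(11, 158) = 111785. ✓
s = 12: P(12, 149) = 110409 and P(12, 150) = 111900; 111785 is not s-gonal.
Hits: s ∈ {11} → 1.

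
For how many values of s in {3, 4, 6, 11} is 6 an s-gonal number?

s = 3: P(3, 3) = 6. ✓
s = 4: P(4, 2) = 4 and P(4, 3) = 9; 6 is not s-gonal.
s = 6: P(6, 2) = 6. ✓
s = 11: P(11, 1) = 1 and P(11, 2) = 11; 6 is not s-gonal.
Hits: s ∈ {3, 6} → 2.

2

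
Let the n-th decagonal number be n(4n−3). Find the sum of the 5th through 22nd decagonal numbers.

14331

Σ i(4i−3) = 4Σi² − 3Σi over i = 5..22.
Σi = 253 − 10 = 243 and Σi² = 3795 − 30 = 3765.
4·3765 − 3·243 = 14331.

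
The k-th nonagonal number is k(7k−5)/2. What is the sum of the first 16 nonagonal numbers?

Σ i(7i−5)/2 = (7Σi² − 5Σi) / 2 over i = 1..16.
Σi = 136 and Σi² = 1496.
(7·1496 − 5·136) / 2 = 9792/2 = 4896.

4896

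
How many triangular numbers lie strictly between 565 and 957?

10

The n-th triangular number is n(n+1)/2.
Smallest index with value > 565: n = 34 (giving 595).
Largest index with value < 957: n = 43 (giving 946).
Indices 34 through 43: 10 terms.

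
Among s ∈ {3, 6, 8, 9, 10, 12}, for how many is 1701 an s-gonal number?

1

s = 3: P(3, 57) = 1653 and P(3, 58) = 1711; 1701 is not s-gonal.
s = 6: P(6, 29) = 1653 and P(6, 30) = 1770; 1701 is not s-gonal.
s = 8: P(8, 24) = 1680 and P(8, 25) = 1825; 1701 is not s-gonal.
s = 9: P(9, 22) = 1639 and P(9, 23) = 1794; 1701 is not s-gonal.
s = 10: P(10, 21) = 1701. ✓
s = 12: P(12, 18) = 1548 and P(12, 19) = 1729; 1701 is not s-gonal.
Hits: s ∈ {10} → 1.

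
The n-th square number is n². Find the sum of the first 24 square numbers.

Σ_{i=1}^{24} i² = 24·25·49/6 = 4900.

4900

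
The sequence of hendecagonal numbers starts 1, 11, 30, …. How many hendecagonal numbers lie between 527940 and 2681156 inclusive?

430

The n-th hendecagonal number is n(9n−7)/2.
Smallest index with value ≥ 527940: n = 343 (giving 528220).
Largest index with value ≤ 2681156: n = 772 (giving 2679226).
Indices 343 through 772: 430 terms.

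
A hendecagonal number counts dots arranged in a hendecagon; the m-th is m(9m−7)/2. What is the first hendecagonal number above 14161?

Solve n(9n−7)/2 > 14161 for integer n.
The largest n with value ≤ 14161 is 56 (since 13916 ≤ 14161 < 14421), so the first above is n = 57, value 14421.

14421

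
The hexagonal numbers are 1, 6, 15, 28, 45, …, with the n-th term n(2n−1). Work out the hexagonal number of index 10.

190

The 10th hexagonal number is n(2n−1) with n = 10.
10·(2·10 − 1) = 10·19 = 190.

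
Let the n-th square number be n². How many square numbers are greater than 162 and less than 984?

The n-th square number is n².
Smallest index with value > 162: n = 13 (giving 169).
Largest index with value < 984: n = 31 (giving 961).
Indices 13 through 31: 19 terms.

19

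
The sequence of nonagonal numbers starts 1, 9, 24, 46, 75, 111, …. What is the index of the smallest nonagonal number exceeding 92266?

Solve n(7n−5)/2 > 92266 for integer n.
The largest n with value ≤ 92266 is 162 (since 91449 ≤ 92266 < 92584), so the first above is n = 163, value 92584.

163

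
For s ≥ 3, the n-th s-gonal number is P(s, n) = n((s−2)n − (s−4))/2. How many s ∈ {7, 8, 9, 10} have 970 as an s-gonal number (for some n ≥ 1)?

s = 7: P(7, 20) = 970. ✓
s = 8: P(8, 18) = 936 and P(8, 19) = 1045; 970 is not s-gonal.
s = 9: P(9, 17) = 969 and P(9, 18) = 1089; 970 is not s-gonal.
s = 10: P(10, 15) = 855 and P(10, 16) = 976; 970 is not s-gonal.
Hits: s ∈ {7} → 1.

1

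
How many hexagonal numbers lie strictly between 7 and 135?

The n-th hexagonal number is n(2n−1).
Smallest index with value > 7: n = 3 (giving 15).
Largest index with value < 135: n = 8 (giving 120).
Indices 3 through 8: 6 terms.

6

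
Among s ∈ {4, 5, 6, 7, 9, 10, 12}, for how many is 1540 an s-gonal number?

s = 4: P(4, 39) = 1521 and P(4, 40) = 1600; 1540 is not s-gonal.
s = 5: P(5, 32) = 1520 and P(5, 33) = 1617; 1540 is not s-gonal.
s = 6: P(6, 28) = 1540. ✓
s = 7: P(7, 25) = 1525 and P(7, 26) = 1651; 1540 is not s-gonal.
s = 9: P(9, 21) = 1491 and P(9, 22) = 1639; 1540 is not s-gonal.
s = 10: P(10, 20) = 1540. ✓
s = 12: P(12, 17) = 1377 and P(12, 18) = 1548; 1540 is not s-gonal.
Hits: s ∈ {6, 10} → 2.

2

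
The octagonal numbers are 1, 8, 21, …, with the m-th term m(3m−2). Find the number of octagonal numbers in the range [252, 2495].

The n-th octagonal number is n(3n−2).
Smallest index with value ≥ 252: n = 10 (giving 280).
Largest index with value ≤ 2495: n = 29 (giving 2465).
Indices 10 through 29: 20 terms.

20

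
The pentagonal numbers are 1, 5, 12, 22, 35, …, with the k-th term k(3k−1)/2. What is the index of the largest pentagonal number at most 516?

18

Solve n(3n−1)/2 ≤ 516 for integer n.
n = 18 gives 477 ≤ 516, while n = 19 gives 532 > 516; so the answer is index 18.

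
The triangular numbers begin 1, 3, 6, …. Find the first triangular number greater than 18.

21

Solve n(n+1)/2 > 18 for integer n.
The largest n with value ≤ 18 is 5 (since 15 ≤ 18 < 21), so the first above is n = 6, value 21.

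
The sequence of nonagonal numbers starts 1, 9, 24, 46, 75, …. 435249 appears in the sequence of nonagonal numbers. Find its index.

353

Set n(7n−5)/2 = 435249, giving 7n² − 5n − 870498 = 0.
The discriminant is 25 + 56·435249 = 24373969, and √24373969 = 4937.
So n = (5 + 4937) / 14 = 4942/14 = 353.
Check: 353·(7·353 − 5)/2 = 435249. ✓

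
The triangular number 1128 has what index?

Set n(n+1)/2 = 1128, giving n² + n − 2256 = 0.
The discriminant is 1 + 8·1128 = 9025, and √9025 = 95.
So n = (-1 + 95) / 2 = 94/2 = 47.

47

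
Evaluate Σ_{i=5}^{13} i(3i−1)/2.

1143

Σ i(3i−1)/2 = (3Σi² − Σi) / 2 over i = 5..13.
Σi = 91 − 10 = 81 and Σi² = 819 − 30 = 789.
(3·789 − 1·81) / 2 = 2286/2 = 1143.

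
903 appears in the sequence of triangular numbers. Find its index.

Set n(n+1)/2 = 903, giving n² + n − 1806 = 0.
The discriminant is 1 + 8·903 = 7225, and √7225 = 85.
So n = (-1 + 85) / 2 = 84/2 = 42.
Check: 42·43/2 = 903. ✓

42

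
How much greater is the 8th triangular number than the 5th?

21

8·9/2 = 36 and 5·6/2 = 15.
Difference: 36 − 15 = 21.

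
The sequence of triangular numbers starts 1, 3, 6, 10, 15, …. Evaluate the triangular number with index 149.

11175

149·150/2 = 22350/2 = 11175.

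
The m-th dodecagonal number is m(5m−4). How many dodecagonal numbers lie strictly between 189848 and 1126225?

The n-th dodecagonal number is n(5n−4).
Smallest index with value > 189848: n = 196 (giving 191296).
Largest index with value < 1126225: n = 474 (giving 1121484).
Indices 196 through 474: 279 terms.

279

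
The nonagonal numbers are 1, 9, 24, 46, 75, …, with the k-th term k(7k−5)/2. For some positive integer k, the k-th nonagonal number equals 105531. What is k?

Set n(7n−5)/2 = 105531, giving 7n² − 5n − 211062 = 0.
The discriminant is 25 + 56·105531 = 5909761, and √5909761 = 2431.
So n = (5 + 2431) / 14 = 2436/14 = 174.
Check: 174·(7·174 − 5)/2 = 105531. ✓

174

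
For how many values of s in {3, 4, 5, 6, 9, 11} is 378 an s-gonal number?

s = 3: P(3, 27) = 378. ✓
s = 4: P(4, 19) = 361 and P(4, 20) = 400; 378 is not s-gonal.
s = 5: P(5, 16) = 376 and P(5, 17) = 425; 378 is not s-gonal.
s = 6: P(6, 14) = 378. ✓
s = 9: P(9, 10) = 325 and P(9, 11) = 396; 378 is not s-gonal.
s = 11: P(11, 9) = 333 and P(11, 10) = 415; 378 is not s-gonal.
Hits: s ∈ {3, 6} → 2.

2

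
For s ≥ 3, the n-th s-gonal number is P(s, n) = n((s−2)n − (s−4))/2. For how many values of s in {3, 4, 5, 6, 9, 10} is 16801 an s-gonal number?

s = 3: P(3, 182) = 16653 and P(3, 183) = 16836; 16801 is not s-gonal.
s = 4: P(4, 129) = 16641 and P(4, 130) = 16900; 16801 is not s-gonal.
s = 5: P(5, 106) = 16801. ✓
s = 6: P(6, 91) = 16471 and P(6, 92) = 16836; 16801 is not s-gonal.
s = 9: P(9, 69) = 16491 and P(9, 70) = 16975; 16801 is not s-gonal.
s = 10: P(10, 65) = 16705 and P(10, 66) = 17226; 16801 is not s-gonal.
Hits: s ∈ {5} → 1.

1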